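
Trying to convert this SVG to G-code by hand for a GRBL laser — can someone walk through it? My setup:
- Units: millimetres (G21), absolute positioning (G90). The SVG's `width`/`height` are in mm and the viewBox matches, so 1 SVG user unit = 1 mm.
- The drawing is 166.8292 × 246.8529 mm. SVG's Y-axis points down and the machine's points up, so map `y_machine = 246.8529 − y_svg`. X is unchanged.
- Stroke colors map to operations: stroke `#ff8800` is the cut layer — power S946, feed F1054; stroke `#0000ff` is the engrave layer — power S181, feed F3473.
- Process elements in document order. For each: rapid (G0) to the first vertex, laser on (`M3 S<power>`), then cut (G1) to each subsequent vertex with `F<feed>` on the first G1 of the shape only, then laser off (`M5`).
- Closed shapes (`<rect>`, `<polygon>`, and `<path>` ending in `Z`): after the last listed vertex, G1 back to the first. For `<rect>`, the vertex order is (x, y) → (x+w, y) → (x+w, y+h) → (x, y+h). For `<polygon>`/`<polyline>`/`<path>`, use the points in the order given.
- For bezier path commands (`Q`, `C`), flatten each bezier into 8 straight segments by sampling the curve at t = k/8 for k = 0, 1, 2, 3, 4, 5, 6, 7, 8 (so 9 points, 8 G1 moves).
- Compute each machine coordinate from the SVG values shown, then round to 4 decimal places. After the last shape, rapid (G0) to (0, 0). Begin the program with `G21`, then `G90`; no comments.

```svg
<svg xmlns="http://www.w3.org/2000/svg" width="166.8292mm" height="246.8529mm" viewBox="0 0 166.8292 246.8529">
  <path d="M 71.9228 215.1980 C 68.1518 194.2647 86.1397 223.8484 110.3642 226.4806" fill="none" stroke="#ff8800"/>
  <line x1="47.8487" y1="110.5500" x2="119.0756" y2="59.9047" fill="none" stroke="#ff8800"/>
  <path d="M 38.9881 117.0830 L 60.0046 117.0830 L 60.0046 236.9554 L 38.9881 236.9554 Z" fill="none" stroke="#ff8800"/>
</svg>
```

G21
G90
G0 X71.9228 Y31.6549
M3 S946
G1 X71.4983 Y37.2882 F1054
G1 X72.9318 Y39.0934
G1 X76.0414 Y37.9783
G1 X80.6452 Y34.8507
G1 X86.5613 Y30.6184
G1 X93.6077 Y26.1894
G1 X101.6027 Y22.4714
G1 X110.3642 Y20.3723
M5
G0 X47.8487 Y136.3029
M3 S946
G1 X119.0756 Y186.9482 F1054
M5
G0 X38.9881 Y129.7699
M3 S946
G1 X60.0046 Y129.7699 F1054
G1 X60.0046 Y9.8975
G1 X38.9881 Y9.8975
G1 X38.9881 Y129.7699
M5
G0 X0.0000 Y0.0000

Since the viewBox matches the mm dimensions, user units are millimetres directly. The only transform is the Y-flip y_m = 246.8529 − y_svg.

Shape 1 is a cubic bezier drawn with `<path>`. Its stroke #ff8800 means cut at S946, F1054. After flipping Y the toolpath is (71.9228,31.6549) → (71.4983,37.2882) → (72.9318,39.0934) → (76.0414,37.9783) → (80.6452,34.8507) → (86.5613,30.6184) → (93.6077,26.1894) → (101.6027,22.4714) → (110.3642,20.3723).

Shape 2 is a line segment drawn with `<line>`. Its stroke #ff8800 means cut at S946, F1054. After flipping Y the toolpath is (47.8487,136.3029) → (119.0756,186.9482).

Shape 3 is a rectangle drawn with `<path>`. Its stroke #ff8800 means cut at S946, F1054. After flipping Y the toolpath is (38.9881,129.7699) → (60.0046,129.7699) → (60.0046,9.8975) → (38.9881,9.8975) → (38.9881,129.7699), returning to the start.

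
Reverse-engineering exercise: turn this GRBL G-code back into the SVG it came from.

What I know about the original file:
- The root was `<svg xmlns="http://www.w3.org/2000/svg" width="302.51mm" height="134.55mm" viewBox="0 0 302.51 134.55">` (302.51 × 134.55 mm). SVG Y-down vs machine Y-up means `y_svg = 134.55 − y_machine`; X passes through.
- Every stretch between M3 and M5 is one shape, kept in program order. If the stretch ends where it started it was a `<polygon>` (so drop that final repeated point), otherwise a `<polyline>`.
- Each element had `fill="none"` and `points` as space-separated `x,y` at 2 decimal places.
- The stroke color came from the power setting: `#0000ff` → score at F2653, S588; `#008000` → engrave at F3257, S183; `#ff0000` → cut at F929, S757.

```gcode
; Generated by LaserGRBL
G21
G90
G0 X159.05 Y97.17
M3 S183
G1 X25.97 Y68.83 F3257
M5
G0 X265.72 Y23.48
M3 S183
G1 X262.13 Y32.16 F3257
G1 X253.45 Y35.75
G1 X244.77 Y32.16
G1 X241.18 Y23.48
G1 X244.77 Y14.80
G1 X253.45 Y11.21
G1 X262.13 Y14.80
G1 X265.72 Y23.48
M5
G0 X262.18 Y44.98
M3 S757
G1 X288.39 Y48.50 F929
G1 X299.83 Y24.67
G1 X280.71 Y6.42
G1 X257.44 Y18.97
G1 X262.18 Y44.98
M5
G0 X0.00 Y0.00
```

y_svg = 134.55 − y_m.

[1] S183→`#008000` (engrave); open run; points: 159.05,37.38 25.97,65.72

[2] S183→`#008000` (engrave); closed run; points: 265.72,111.07 262.13,102.39 253.45,98.80 244.77,102.39 241.18,111.07 244.77,119.75 253.45,123.34 262.13,119.75

[3] S757→`#ff0000` (cut); closed run; points: 262.18,89.57 288.39,86.05 299.83,109.88 280.71,128.13 257.44,115.58

<svg xmlns="http://www.w3.org/2000/svg" width="302.51mm" height="134.55mm" viewBox="0 0 302.51 134.55">
  <polyline points="159.05,37.38 25.97,65.72" fill="none" stroke="#008000"/>
  <polygon points="265.72,111.07 262.13,102.39 253.45,98.80 244.77,102.39 241.18,111.07 244.77,119.75 253.45,123.34 262.13,119.75" fill="none" stroke="#008000"/>
  <polygon points="262.18,89.57 288.39,86.05 299.83,109.88 280.71,128.13 257.44,115.58" fill="none" stroke="#ff0000"/>
</svg>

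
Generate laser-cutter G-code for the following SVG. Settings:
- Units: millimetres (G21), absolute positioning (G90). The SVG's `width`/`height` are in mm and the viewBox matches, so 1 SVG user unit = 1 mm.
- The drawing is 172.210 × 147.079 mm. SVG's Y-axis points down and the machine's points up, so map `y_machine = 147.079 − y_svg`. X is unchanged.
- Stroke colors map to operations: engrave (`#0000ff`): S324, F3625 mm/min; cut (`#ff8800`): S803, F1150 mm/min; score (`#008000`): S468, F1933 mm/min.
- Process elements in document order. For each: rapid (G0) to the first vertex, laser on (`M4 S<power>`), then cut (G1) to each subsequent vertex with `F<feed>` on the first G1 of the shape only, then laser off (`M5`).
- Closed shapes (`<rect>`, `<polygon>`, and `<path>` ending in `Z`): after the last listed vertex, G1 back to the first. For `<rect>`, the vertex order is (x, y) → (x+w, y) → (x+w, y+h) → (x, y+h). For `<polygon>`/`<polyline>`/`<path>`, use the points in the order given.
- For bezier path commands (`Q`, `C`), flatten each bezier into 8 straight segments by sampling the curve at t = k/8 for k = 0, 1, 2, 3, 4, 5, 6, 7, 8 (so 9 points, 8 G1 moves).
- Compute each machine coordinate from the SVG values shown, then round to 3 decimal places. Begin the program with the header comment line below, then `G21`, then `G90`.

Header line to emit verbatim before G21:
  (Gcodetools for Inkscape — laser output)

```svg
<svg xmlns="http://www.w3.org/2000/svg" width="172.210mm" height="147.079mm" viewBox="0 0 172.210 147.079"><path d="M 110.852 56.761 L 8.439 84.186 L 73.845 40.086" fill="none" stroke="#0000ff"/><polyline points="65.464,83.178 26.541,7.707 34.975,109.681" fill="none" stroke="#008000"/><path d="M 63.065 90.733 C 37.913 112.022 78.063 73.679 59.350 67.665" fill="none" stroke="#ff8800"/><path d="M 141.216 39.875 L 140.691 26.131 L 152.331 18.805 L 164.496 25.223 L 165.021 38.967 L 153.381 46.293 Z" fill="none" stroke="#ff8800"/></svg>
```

Since the viewBox matches the mm dimensions, user units are millimetres directly. The only transform is the Y-flip y_m = 147.079 − y_svg.

Shape 1 is a open polyline drawn with `<path>`. Its stroke #0000ff means engrave at S324, F3625. After flipping Y the toolpath is (110.852,90.318) → (8.439,62.893) → (73.845,106.993).

Shape 2 is a open polyline drawn with `<polyline>`. Its stroke #008000 means score at S468, F1933. After flipping Y the toolpath is (65.464,63.901) → (26.541,139.372) → (34.975,37.398).

Shape 3 is a cubic bezier drawn with `<path>`. Its stroke #ff8800 means cut at S803, F1150. After flipping Y the toolpath is (63.065,56.346) → (56.452,50.978) → (54.505,50.123) → (55.771,52.704) → (58.793,57.641) → (62.117,63.859) → (64.288,70.279) → (63.851,75.823) → (59.350,79.414).

Shape 4 is a regular polygon drawn with `<path>`. Its stroke #ff8800 means cut at S803, F1150. After flipping Y the toolpath is (141.216,107.204) → (140.691,120.948) → (152.331,128.274) → (164.496,121.856) → (165.021,108.112) → (153.381,100.786) → (141.216,107.204), returning to the start.

(Gcodetools for Inkscape — laser output)
G21
G90
G0 X110.852 Y90.318
M4 S324
G1 X8.439 Y62.893 F3625
G1 X73.845 Y106.993
M5
G0 X65.464 Y63.901
M4 S468
G1 X26.541 Y139.372 F1933
G1 X34.975 Y37.398
M5
G0 X63.065 Y56.346
M4 S803
G1 X56.452 Y50.978 F1150
G1 X54.505 Y50.123
G1 X55.771 Y52.704
G1 X58.793 Y57.641
G1 X62.117 Y63.859
G1 X64.288 Y70.279
G1 X63.851 Y75.823
G1 X59.350 Y79.414
M5
G0 X141.216 Y107.204
M4 S803
G1 X140.691 Y120.948 F1150
G1 X152.331 Y128.274
G1 X164.496 Y121.856
G1 X165.021 Y108.112
G1 X153.381 Y100.786
G1 X141.216 Y107.204
M5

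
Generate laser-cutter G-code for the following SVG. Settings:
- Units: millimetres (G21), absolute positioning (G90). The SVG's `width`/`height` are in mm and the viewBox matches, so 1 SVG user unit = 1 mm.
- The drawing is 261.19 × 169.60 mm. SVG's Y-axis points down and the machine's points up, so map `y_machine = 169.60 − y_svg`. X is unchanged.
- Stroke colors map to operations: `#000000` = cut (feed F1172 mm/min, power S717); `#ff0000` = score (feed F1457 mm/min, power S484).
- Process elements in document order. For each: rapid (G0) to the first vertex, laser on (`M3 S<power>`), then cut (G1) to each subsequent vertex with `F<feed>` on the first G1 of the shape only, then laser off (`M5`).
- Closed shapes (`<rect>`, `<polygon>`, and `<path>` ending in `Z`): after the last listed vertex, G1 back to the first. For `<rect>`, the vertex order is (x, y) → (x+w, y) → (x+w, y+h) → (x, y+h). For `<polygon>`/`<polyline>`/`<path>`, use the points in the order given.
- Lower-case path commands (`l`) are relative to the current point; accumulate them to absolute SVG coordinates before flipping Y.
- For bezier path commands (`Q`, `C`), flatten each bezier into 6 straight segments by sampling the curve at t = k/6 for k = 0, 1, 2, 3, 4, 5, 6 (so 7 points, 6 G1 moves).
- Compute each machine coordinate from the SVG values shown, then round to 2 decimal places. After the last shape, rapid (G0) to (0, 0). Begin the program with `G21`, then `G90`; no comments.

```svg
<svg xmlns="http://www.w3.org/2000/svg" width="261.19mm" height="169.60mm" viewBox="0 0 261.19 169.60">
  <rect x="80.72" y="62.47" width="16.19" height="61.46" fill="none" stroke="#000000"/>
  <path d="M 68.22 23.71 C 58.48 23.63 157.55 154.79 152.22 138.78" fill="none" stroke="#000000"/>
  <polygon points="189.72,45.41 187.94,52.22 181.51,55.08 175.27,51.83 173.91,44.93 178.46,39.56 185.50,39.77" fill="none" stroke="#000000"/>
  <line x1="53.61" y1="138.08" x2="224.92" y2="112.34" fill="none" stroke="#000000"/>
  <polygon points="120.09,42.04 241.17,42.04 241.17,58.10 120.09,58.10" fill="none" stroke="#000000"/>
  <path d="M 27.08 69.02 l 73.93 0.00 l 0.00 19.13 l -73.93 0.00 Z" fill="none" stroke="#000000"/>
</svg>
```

viewBox `0 0 261.19 169.60` with mm width/height → 1 unit = 1 mm. Flip: y_m = 169.60 − y_svg.

**Shape 1** — `<rect>` rectangle, stroke `#000000` → cut (S717, F1172). Machine vertices: (80.72,107.13) → (96.91,107.13) → (96.91,45.67) → (80.72,45.67) → (80.72,107.13). Closed: final G1 returns to the first vertex.

**Shape 2** — `<path>` cubic bezier, stroke `#000000` → cut (S717, F1172). Control points (SVG): P0=(68.22,23.71), P1=(58.48,23.63), P2=(157.55,154.79), P3=(152.22,138.78); sampled at t=k/6. Machine vertices: (68.22,145.89) → (71.43,136.28) → (86.85,112.53) → (108.57,82.38) → (130.65,53.56) → (147.17,33.79) → (152.22,30.82). Open path.

**Shape 3** — `<polygon>` regular polygon, stroke `#000000` → cut (S717, F1172). Machine vertices: (189.72,124.19) → (187.94,117.38) → (181.51,114.52) → (175.27,117.77) → (173.91,124.67) → (178.46,130.04) → (185.50,129.83) → (189.72,124.19). Closed: final G1 returns to the first vertex.

**Shape 4** — `<line>` line segment, stroke `#000000` → cut (S717, F1172). Machine vertices: (53.61,31.52) → (224.92,57.26). Open path.

**Shape 5** — `<polygon>` rectangle, stroke `#000000` → cut (S717, F1172). Machine vertices: (120.09,127.56) → (241.17,127.56) → (241.17,111.50) → (120.09,111.50) → (120.09,127.56). Closed: final G1 returns to the first vertex.

**Shape 6** — `<path>` rectangle, stroke `#000000` → cut (S717, F1172). Machine vertices: (27.08,100.58) → (101.01,100.58) → (101.01,81.45) → (27.08,81.45) → (27.08,100.58). Closed: final G1 returns to the first vertex.

G21
G90
G0 X80.72 Y107.13
M3 S717
G1 X96.91 Y107.13 F1172
G1 X96.91 Y45.67
G1 X80.72 Y45.67
G1 X80.72 Y107.13
M5
G0 X68.22 Y145.89
M3 S717
G1 X71.43 Y136.28 F1172
G1 X86.85 Y112.53
G1 X108.57 Y82.38
G1 X130.65 Y53.56
G1 X147.17 Y33.79
G1 X152.22 Y30.82
M5
G0 X189.72 Y124.19
M3 S717
G1 X187.94 Y117.38 F1172
G1 X181.51 Y114.52
G1 X175.27 Y117.77
G1 X173.91 Y124.67
G1 X178.46 Y130.04
G1 X185.50 Y129.83
G1 X189.72 Y124.19
M5
G0 X53.61 Y31.52
M3 S717
G1 X224.92 Y57.26 F1172
M5
G0 X120.09 Y127.56
M3 S717
G1 X241.17 Y127.56 F1172
G1 X241.17 Y111.50
G1 X120.09 Y111.50
G1 X120.09 Y127.56
M5
G0 X27.08 Y100.58
M3 S717
G1 X101.01 Y100.58 F1172
G1 X101.01 Y81.45
G1 X27.08 Y81.45
G1 X27.08 Y100.58
M5
G0 X0.00 Y0.00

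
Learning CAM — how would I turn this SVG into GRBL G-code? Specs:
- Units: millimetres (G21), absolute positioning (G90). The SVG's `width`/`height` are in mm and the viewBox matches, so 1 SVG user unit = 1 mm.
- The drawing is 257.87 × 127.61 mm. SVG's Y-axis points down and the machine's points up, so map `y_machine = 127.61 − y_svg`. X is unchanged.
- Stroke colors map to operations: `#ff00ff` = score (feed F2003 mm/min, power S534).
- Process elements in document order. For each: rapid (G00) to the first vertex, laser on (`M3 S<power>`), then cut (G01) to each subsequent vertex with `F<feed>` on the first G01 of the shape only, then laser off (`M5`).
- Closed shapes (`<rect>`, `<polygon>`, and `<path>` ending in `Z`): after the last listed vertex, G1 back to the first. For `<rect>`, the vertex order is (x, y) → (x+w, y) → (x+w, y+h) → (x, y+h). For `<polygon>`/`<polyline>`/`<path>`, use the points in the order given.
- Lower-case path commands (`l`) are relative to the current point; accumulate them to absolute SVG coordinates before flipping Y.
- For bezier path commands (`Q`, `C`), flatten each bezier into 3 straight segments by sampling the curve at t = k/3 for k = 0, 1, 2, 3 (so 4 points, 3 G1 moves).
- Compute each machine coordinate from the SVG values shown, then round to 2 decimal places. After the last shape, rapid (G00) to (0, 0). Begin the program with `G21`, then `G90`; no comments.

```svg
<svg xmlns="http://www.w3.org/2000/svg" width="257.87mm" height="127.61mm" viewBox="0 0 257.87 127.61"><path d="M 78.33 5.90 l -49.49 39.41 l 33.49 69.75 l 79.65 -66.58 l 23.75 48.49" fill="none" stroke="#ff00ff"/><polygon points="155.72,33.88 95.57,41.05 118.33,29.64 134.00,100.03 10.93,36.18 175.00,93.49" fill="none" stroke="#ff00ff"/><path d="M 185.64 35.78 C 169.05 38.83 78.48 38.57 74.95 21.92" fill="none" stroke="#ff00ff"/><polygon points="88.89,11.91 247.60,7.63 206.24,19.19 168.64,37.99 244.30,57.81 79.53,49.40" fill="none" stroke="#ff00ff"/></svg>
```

G21
G90
G00 X78.33 Y121.71
M3 S534
G01 X28.84 Y82.30 F2003
G01 X62.33 Y12.55
G01 X141.98 Y79.13
G01 X165.73 Y30.64
M5
G00 X155.72 Y93.73
M3 S534
G01 X95.57 Y86.56 F2003
G01 X118.33 Y97.97
G01 X134.00 Y27.58
G01 X10.93 Y91.43
G01 X175.00 Y34.12
G01 X155.72 Y93.73
M5
G00 X185.64 Y91.83
M3 S534
G01 X150.35 Y90.37 F2003
G01 X101.53 Y94.02
G01 X74.95 Y105.69
M5
G00 X88.89 Y115.70
M3 S534
G01 X247.60 Y119.98 F2003
G01 X206.24 Y108.42
G01 X168.64 Y89.62
G01 X244.30 Y69.80
G01 X79.53 Y78.21
G01 X88.89 Y115.70
M5
G00 X0.00 Y0.00

1 u = 1 mm; y_m = 127.61 − y.

[1] `<path>` open polyline, #ff00ff→score S534 F2003: (78.33,121.71) → (28.84,82.30) → (62.33,12.55) → (141.98,79.13) → (165.73,30.64)

[2] `<polygon>` closed polygon, #ff00ff→score S534 F2003: (155.72,93.73) → (95.57,86.56) → (118.33,97.97) → (134.00,27.58) → (10.93,91.43) → (175.00,34.12) → (155.72,93.73) (closed)

[3] `<path>` cubic bezier, #ff00ff→score S534 F2003: (185.64,91.83) → (150.35,90.37) → (101.53,94.02) → (74.95,105.69)

[4] `<polygon>` closed polygon, #ff00ff→score S534 F2003: (88.89,115.70) → (247.60,119.98) → (206.24,108.42) → (168.64,89.62) → (244.30,69.80) → (79.53,78.21) → (88.89,115.70) (closed)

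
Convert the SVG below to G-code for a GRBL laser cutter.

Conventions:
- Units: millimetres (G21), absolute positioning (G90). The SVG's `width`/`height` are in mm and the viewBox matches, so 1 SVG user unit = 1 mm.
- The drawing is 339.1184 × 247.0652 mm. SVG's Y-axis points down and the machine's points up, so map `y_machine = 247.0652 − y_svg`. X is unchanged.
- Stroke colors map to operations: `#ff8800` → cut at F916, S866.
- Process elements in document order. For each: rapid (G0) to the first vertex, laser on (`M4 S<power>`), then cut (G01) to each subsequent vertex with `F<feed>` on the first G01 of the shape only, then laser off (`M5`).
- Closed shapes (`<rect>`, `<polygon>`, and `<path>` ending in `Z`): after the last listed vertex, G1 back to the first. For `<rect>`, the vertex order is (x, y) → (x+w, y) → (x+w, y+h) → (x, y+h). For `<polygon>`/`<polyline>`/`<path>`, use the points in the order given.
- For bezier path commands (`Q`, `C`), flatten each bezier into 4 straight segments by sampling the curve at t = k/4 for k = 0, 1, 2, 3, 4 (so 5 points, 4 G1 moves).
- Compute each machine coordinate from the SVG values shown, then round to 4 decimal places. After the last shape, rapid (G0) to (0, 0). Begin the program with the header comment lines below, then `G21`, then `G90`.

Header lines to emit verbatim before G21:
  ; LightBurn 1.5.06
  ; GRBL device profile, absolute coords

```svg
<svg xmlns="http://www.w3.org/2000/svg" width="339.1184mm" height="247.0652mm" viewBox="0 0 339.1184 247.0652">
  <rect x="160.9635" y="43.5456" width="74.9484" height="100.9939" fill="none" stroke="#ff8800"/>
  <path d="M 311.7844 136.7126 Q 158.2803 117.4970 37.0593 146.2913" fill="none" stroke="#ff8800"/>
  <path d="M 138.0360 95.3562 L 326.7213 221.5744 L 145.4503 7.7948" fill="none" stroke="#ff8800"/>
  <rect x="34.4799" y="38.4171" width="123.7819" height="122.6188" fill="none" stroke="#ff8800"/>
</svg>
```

1 u = 1 mm; y_m = 247.0652 − y.

[1] `<rect>` rectangle, #ff8800→cut S866 F916: (160.9635,203.5196) → (235.9119,203.5196) → (235.9119,102.5257) → (160.9635,102.5257) → (160.9635,203.5196) (closed)

[2] `<path>` quadratic bezier, #ff8800→cut S866 F916: (311.7844,110.3526) → (237.0500,116.9598) → (166.3511,117.5657) → (99.6875,112.1704) → (37.0593,100.7739)

[3] `<path>` open polyline, #ff8800→cut S866 F916: (138.0360,151.7090) → (326.7213,25.4908) → (145.4503,239.2704)

[4] `<rect>` rectangle, #ff8800→cut S866 F916: (34.4799,208.6481) → (158.2618,208.6481) → (158.2618,86.0293) → (34.4799,86.0293) → (34.4799,208.6481) (closed)

; LightBurn 1.5.06
; GRBL device profile, absolute coords
G21
G90
G0 X160.9635 Y203.5196
M4 S866
G01 X235.9119 Y203.5196 F916
G01 X235.9119 Y102.5257
G01 X160.9635 Y102.5257
G01 X160.9635 Y203.5196
M5
G0 X311.7844 Y110.3526
M4 S866
G01 X237.0500 Y116.9598 F916
G01 X166.3511 Y117.5657
G01 X99.6875 Y112.1704
G01 X37.0593 Y100.7739
M5
G0 X138.0360 Y151.7090
M4 S866
G01 X326.7213 Y25.4908 F916
G01 X145.4503 Y239.2704
M5
G0 X34.4799 Y208.6481
M4 S866
G01 X158.2618 Y208.6481 F916
G01 X158.2618 Y86.0293
G01 X34.4799 Y86.0293
G01 X34.4799 Y208.6481
M5
G0 X0.0000 Y0.0000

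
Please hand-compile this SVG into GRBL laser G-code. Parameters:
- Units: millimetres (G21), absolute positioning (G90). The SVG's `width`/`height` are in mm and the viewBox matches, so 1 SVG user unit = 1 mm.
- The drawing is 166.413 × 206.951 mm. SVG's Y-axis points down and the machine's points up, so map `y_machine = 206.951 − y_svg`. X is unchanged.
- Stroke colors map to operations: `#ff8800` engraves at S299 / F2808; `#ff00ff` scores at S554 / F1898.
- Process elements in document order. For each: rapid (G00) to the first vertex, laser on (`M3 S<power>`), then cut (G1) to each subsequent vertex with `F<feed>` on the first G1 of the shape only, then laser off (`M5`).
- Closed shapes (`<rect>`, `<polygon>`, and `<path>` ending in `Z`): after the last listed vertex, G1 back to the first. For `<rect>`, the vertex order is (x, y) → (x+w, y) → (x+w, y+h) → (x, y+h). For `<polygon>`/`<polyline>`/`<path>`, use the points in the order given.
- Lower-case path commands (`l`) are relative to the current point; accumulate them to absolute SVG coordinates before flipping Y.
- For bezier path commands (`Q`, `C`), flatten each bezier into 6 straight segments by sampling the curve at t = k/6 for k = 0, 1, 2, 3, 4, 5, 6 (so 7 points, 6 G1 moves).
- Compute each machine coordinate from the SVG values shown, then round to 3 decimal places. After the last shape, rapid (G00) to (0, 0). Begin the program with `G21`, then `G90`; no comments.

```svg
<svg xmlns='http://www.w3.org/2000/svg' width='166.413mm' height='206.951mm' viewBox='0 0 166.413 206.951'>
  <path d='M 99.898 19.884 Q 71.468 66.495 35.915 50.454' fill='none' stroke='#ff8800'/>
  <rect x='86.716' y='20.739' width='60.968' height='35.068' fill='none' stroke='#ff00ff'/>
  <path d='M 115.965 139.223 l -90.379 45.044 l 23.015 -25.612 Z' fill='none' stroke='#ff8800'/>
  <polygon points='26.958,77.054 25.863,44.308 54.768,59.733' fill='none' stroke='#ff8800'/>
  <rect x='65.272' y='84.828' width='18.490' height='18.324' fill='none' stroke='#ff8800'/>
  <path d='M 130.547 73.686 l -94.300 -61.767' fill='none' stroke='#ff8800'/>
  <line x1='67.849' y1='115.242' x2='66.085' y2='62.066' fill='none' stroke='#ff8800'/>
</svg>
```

G21
G90
G00 X99.898 Y187.067
M3 S299
G1 X90.223 Y173.270 F2808
G1 X80.153 Y162.954
G1 X69.687 Y156.119
G1 X58.826 Y152.764
G1 X47.568 Y152.890
G1 X35.915 Y156.497
M5
G00 X86.716 Y186.212
M3 S554
G1 X147.684 Y186.212 F1898
G1 X147.684 Y151.144
G1 X86.716 Y151.144
G1 X86.716 Y186.212
M5
G00 X115.965 Y67.728
M3 S299
G1 X25.586 Y22.684 F2808
G1 X48.601 Y48.296
G1 X115.965 Y67.728
M5
G00 X26.958 Y129.897
M3 S299
G1 X25.863 Y162.643 F2808
G1 X54.768 Y147.218
G1 X26.958 Y129.897
M5
G00 X65.272 Y122.123
M3 S299
G1 X83.762 Y122.123 F2808
G1 X83.762 Y103.799
G1 X65.272 Y103.799
G1 X65.272 Y122.123
M5
G00 X130.547 Y133.265
M3 S299
G1 X36.247 Y195.032 F2808
M5
G00 X67.849 Y91.709
M3 S299
G1 X66.085 Y144.885 F2808
M5
G00 X0.000 Y0.000

viewBox `0 0 166.413 206.951` with mm width/height → 1 unit = 1 mm. Flip: y_m = 206.951 − y_svg.

**Shape 1** — `<path>` quadratic bezier, stroke `#ff8800` → engrave (S299, F2808). Control points (SVG): P0=(99.898,19.884), P1=(71.468,66.495), P2=(35.915,50.454); sampled at t=k/6. Machine vertices: (99.898,187.067) → (90.223,173.270) → (80.153,162.954) → (69.687,156.119) → (58.826,152.764) → (47.568,152.890) → (35.915,156.497). Open path.

**Shape 2** — `<rect>` rectangle, stroke `#ff00ff` → score (S554, F1898). Machine vertices: (86.716,186.212) → (147.684,186.212) → (147.684,151.144) → (86.716,151.144) → (86.716,186.212). Closed: final G1 returns to the first vertex.

**Shape 3** — `<path>` closed polygon, stroke `#ff8800` → engrave (S299, F2808). Machine vertices: (115.965,67.728) → (25.586,22.684) → (48.601,48.296) → (115.965,67.728). Closed: final G1 returns to the first vertex.

**Shape 4** — `<polygon>` regular polygon, stroke `#ff8800` → engrave (S299, F2808). Machine vertices: (26.958,129.897) → (25.863,162.643) → (54.768,147.218) → (26.958,129.897). Closed: final G1 returns to the first vertex.

**Shape 5** — `<rect>` rectangle, stroke `#ff8800` → engrave (S299, F2808). Machine vertices: (65.272,122.123) → (83.762,122.123) → (83.762,103.799) → (65.272,103.799) → (65.272,122.123). Closed: final G1 returns to the first vertex.

**Shape 6** — `<path>` line segment, stroke `#ff8800` → engrave (S299, F2808). Machine vertices: (130.547,133.265) → (36.247,195.032). Open path.

**Shape 7** — `<line>` line segment, stroke `#ff8800` → engrave (S299, F2808). Machine vertices: (67.849,91.709) → (66.085,144.885). Open path.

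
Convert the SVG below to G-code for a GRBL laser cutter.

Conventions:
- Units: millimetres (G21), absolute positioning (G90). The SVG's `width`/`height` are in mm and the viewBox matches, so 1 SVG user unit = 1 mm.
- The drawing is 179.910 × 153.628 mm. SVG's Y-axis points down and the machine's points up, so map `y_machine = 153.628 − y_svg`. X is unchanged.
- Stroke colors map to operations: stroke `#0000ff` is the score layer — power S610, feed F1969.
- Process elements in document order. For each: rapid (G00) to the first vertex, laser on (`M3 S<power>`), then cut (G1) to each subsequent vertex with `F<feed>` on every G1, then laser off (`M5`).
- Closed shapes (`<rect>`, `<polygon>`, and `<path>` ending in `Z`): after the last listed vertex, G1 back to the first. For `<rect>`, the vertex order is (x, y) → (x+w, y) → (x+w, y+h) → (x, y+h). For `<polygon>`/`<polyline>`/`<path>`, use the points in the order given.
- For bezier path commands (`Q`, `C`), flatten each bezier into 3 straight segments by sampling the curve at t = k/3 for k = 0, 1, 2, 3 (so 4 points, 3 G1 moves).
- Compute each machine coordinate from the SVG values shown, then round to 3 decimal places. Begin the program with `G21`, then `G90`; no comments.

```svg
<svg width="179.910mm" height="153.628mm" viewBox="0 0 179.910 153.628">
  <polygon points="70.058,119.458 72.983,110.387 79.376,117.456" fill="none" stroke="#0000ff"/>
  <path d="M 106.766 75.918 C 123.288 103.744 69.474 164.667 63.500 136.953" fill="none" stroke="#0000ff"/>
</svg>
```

viewBox `0 0 179.910 153.628` with mm width/height → 1 unit = 1 mm. Flip: y_m = 153.628 − y_svg.

**Shape 1** — `<polygon>` regular polygon, stroke `#0000ff` → score (S610, F1969). Machine vertices: (70.058,34.170) → (72.983,43.241) → (79.376,36.172) → (70.058,34.170). Closed: final G1 returns to the first vertex.

**Shape 2** — `<path>` cubic bezier, stroke `#0000ff` → score (S610, F1969). Control points (SVG): P0=(106.766,75.918), P1=(123.288,103.744), P2=(69.474,164.667), P3=(63.500,136.953); sampled at t=k/3. Machine vertices: (106.766,77.710) → (104.220,43.360) → (81.044,13.998) → (63.500,16.675). Open path.

G21
G90
G00 X70.058 Y34.170
M3 S610
G1 X72.983 Y43.241 F1969
G1 X79.376 Y36.172 F1969
G1 X70.058 Y34.170 F1969
M5
G00 X106.766 Y77.710
M3 S610
G1 X104.220 Y43.360 F1969
G1 X81.044 Y13.998 F1969
G1 X63.500 Y16.675 F1969
M5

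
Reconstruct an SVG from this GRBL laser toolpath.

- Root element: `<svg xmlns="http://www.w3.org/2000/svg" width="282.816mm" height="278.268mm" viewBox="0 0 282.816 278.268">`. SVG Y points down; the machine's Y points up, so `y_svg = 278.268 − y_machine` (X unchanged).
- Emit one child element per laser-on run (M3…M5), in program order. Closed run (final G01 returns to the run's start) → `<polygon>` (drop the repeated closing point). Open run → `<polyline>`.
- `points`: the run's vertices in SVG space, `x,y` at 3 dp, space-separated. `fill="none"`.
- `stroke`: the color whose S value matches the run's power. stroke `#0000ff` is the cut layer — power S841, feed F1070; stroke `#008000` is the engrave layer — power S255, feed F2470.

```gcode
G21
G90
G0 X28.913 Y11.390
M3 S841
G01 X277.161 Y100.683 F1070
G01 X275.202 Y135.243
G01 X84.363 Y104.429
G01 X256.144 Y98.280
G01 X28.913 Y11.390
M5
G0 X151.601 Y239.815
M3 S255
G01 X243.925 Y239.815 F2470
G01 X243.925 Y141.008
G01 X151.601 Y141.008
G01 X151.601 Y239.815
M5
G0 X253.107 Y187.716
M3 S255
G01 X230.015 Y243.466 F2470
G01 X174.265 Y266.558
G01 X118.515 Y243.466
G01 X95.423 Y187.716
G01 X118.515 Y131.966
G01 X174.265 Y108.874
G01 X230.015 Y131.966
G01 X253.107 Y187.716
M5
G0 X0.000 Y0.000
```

<svg xmlns="http://www.w3.org/2000/svg" width="282.816mm" height="278.268mm" viewBox="0 0 282.816 278.268">
  <polygon points="28.913,266.878 277.161,177.585 275.202,143.025 84.363,173.839 256.144,179.988" fill="none" stroke="#0000ff"/>
  <polygon points="151.601,38.453 243.925,38.453 243.925,137.260 151.601,137.260" fill="none" stroke="#008000"/>
  <polygon points="253.107,90.552 230.015,34.802 174.265,11.710 118.515,34.802 95.423,90.552 118.515,146.302 174.265,169.394 230.015,146.302" fill="none" stroke="#008000"/>
</svg>

Machine Y-up, SVG Y-down with viewBox height 278.268, so y_svg = 278.268 − y_machine; X carries over.

Run 1: power S841 maps to stroke `#0000ff` (cut). The run returns to its start, so emit a `<polygon>` with points (Y-flipped): 28.913,266.878 277.161,177.585 275.202,143.025 84.363,173.839 256.144,179.988.

Run 2: power S255 maps to stroke `#008000` (engrave). The run returns to its start, so emit a `<polygon>` with points (Y-flipped): 151.601,38.453 243.925,38.453 243.925,137.260 151.601,137.260.

Run 3: S255 ⇒ engrave layer `#008000`. The run returns to its start, so emit a `<polygon>` with points (Y-flipped): 253.107,90.552 230.015,34.802 174.265,11.710 118.515,34.802 95.423,90.552 118.515,146.302 174.265,169.394 230.015,146.302.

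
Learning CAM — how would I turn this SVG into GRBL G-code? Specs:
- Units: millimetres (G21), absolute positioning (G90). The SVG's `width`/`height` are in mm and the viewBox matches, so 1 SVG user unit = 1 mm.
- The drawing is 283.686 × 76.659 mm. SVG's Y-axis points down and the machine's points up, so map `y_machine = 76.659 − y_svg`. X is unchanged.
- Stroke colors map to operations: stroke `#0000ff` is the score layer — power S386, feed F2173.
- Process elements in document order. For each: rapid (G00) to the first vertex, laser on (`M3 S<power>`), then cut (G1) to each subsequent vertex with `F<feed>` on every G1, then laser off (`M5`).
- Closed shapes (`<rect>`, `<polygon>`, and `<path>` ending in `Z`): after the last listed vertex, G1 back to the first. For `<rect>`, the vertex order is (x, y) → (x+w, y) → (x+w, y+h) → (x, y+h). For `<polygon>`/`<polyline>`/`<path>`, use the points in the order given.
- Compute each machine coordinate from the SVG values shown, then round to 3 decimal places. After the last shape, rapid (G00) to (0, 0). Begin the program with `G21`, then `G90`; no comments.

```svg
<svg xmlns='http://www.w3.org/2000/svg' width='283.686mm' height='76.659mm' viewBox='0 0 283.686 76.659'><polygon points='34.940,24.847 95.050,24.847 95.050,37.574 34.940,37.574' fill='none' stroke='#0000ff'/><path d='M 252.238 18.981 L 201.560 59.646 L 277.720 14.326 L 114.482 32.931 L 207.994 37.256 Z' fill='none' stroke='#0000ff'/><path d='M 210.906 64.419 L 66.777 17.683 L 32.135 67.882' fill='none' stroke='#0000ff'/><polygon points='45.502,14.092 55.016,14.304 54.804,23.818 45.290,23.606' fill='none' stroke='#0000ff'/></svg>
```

G21
G90
G00 X34.940 Y51.812
M3 S386
G1 X95.050 Y51.812 F2173
G1 X95.050 Y39.085 F2173
G1 X34.940 Y39.085 F2173
G1 X34.940 Y51.812 F2173
M5
G00 X252.238 Y57.678
M3 S386
G1 X201.560 Y17.013 F2173
G1 X277.720 Y62.333 F2173
G1 X114.482 Y43.728 F2173
G1 X207.994 Y39.403 F2173
G1 X252.238 Y57.678 F2173
M5
G00 X210.906 Y12.240
M3 S386
G1 X66.777 Y58.976 F2173
G1 X32.135 Y8.777 F2173
M5
G00 X45.502 Y62.567
M3 S386
G1 X55.016 Y62.355 F2173
G1 X54.804 Y52.841 F2173
G1 X45.290 Y53.053 F2173
G1 X45.502 Y62.567 F2173
M5
G00 X0.000 Y0.000

1 u = 1 mm; y_m = 76.659 − y.

[1] `<polygon>` rectangle, #0000ff→score S386 F2173: (34.940,51.812) → (95.050,51.812) → (95.050,39.085) → (34.940,39.085) → (34.940,51.812) (closed)

[2] `<path>` closed polygon, #0000ff→score S386 F2173: (252.238,57.678) → (201.560,17.013) → (277.720,62.333) → (114.482,43.728) → (207.994,39.403) → (252.238,57.678) (closed)

[3] `<path>` open polyline, #0000ff→score S386 F2173: (210.906,12.240) → (66.777,58.976) → (32.135,8.777)

[4] `<polygon>` regular polygon, #0000ff→score S386 F2173: (45.502,62.567) → (55.016,62.355) → (54.804,52.841) → (45.290,53.053) → (45.502,62.567) (closed)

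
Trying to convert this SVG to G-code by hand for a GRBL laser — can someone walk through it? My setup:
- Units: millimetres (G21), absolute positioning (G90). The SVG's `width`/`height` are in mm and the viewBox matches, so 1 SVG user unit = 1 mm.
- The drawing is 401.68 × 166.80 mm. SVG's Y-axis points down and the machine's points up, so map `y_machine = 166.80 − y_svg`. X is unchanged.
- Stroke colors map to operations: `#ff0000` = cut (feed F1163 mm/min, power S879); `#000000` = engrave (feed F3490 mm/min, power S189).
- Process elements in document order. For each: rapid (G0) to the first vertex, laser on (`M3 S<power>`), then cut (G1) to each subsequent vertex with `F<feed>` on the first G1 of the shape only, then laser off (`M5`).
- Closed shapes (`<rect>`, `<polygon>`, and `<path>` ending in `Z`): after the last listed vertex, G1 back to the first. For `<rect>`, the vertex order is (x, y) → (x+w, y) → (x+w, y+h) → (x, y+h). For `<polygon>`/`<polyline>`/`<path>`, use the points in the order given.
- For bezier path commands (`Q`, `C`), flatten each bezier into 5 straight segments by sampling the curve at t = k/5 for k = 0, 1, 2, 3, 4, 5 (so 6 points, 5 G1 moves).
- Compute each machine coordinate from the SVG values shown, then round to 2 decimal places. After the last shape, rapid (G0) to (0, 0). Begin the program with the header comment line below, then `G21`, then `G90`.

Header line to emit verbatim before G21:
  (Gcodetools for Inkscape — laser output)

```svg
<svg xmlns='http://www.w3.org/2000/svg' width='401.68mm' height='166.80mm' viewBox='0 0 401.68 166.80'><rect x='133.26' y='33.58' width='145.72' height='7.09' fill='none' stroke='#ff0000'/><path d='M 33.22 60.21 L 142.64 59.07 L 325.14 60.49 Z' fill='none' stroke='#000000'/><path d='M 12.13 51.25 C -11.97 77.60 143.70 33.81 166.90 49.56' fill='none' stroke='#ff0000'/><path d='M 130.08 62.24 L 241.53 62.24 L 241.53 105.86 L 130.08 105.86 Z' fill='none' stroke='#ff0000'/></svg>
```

(Gcodetools for Inkscape — laser output)
G21
G90
G0 X133.26 Y133.22
M3 S879
G1 X278.98 Y133.22 F1163
G1 X278.98 Y126.13
G1 X133.26 Y126.13
G1 X133.26 Y133.22
M5
G0 X33.22 Y106.59
M3 S189
G1 X142.64 Y107.73 F3490
G1 X325.14 Y106.31
G1 X33.22 Y106.59
M5
G0 X12.13 Y115.55
M3 S879
G1 X16.74 Y107.12 F1163
G1 X49.52 Y109.30
G1 X95.46 Y115.86
G1 X139.58 Y120.58
G1 X166.90 Y117.24
M5
G0 X130.08 Y104.56
M3 S879
G1 X241.53 Y104.56 F1163
G1 X241.53 Y60.94
G1 X130.08 Y60.94
G1 X130.08 Y104.56
M5
G0 X0.00 Y0.00

1 u = 1 mm; y_m = 166.80 − y.

[1] `<rect>` rectangle, #ff0000→cut S879 F1163: (133.26,133.22) → (278.98,133.22) → (278.98,126.13) → (133.26,126.13) → (133.26,133.22) (closed)

[2] `<path>` closed polygon, #000000→engrave S189 F3490: (33.22,106.59) → (142.64,107.73) → (325.14,106.31) → (33.22,106.59) (closed)

[3] `<path>` cubic bezier, #ff0000→cut S879 F1163: (12.13,115.55) → (16.74,107.12) → (49.52,109.30) → (95.46,115.86) → (139.58,120.58) → (166.90,117.24)

[4] `<path>` rectangle, #ff0000→cut S879 F1163: (130.08,104.56) → (241.53,104.56) → (241.53,60.94) → (130.08,60.94) → (130.08,104.56) (closed)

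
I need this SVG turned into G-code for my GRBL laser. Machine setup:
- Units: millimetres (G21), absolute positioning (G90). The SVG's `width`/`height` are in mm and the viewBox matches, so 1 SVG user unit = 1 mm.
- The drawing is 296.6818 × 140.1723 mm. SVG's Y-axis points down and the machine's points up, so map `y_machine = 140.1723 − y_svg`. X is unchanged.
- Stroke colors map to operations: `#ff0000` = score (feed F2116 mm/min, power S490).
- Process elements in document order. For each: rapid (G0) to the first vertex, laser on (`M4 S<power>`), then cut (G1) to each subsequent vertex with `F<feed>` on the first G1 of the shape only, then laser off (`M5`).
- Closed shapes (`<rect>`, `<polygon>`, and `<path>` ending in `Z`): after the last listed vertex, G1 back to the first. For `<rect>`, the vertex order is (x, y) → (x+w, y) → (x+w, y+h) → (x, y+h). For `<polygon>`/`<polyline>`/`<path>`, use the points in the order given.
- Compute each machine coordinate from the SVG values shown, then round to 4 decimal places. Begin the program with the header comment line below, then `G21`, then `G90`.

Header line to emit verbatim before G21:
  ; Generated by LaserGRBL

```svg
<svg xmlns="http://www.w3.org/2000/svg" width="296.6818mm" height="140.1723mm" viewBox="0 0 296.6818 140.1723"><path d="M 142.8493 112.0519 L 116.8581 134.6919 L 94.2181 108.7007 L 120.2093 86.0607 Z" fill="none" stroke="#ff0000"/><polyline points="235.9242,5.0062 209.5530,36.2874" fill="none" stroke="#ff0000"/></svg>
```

; Generated by LaserGRBL
G21
G90
G0 X142.8493 Y28.1204
M4 S490
G1 X116.8581 Y5.4804 F2116
G1 X94.2181 Y31.4716
G1 X120.2093 Y54.1116
G1 X142.8493 Y28.1204
M5
G0 X235.9242 Y135.1661
M4 S490
G1 X209.5530 Y103.8849 F2116
M5

1 u = 1 mm; y_m = 140.1723 − y.

[1] `<path>` regular polygon, #ff0000→score S490 F2116: (142.8493,28.1204) → (116.8581,5.4804) → (94.2181,31.4716) → (120.2093,54.1116) → (142.8493,28.1204) (closed)

[2] `<polyline>` line segment, #ff0000→score S490 F2116: (235.9242,135.1661) → (209.5530,103.8849)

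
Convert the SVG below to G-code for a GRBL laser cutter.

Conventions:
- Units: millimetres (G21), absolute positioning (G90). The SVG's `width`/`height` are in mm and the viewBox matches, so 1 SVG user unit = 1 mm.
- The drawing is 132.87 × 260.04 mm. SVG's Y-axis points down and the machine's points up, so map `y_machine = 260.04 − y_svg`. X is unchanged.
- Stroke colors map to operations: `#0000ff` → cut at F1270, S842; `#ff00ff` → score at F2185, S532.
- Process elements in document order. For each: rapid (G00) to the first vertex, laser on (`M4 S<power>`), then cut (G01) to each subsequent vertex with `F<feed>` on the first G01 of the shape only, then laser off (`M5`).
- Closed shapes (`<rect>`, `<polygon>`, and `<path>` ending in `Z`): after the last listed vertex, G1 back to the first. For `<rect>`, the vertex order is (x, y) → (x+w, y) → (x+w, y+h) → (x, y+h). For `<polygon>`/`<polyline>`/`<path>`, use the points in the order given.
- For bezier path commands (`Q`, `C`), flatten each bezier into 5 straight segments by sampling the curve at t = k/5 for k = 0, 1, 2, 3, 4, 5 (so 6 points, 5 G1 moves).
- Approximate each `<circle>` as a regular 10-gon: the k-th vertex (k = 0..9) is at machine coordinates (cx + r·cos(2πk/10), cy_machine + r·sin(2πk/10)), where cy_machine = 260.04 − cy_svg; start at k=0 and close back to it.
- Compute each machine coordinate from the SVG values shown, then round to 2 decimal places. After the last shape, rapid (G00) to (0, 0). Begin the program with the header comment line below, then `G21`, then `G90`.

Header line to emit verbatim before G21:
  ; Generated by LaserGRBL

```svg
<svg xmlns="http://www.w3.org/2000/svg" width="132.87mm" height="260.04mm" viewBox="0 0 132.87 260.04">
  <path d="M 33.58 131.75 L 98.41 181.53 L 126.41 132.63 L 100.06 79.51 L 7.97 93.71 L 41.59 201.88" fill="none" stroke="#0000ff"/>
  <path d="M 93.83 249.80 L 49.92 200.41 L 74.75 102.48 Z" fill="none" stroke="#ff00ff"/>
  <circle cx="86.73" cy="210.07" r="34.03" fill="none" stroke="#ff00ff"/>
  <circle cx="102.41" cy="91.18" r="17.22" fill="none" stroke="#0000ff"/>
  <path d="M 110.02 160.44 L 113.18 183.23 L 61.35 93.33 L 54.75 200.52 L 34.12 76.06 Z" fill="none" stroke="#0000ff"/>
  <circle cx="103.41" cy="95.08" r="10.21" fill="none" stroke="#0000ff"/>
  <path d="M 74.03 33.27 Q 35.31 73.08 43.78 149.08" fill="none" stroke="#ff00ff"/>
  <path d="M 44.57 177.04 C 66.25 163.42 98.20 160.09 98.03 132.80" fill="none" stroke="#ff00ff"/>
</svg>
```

; Generated by LaserGRBL
G21
G90
G00 X33.58 Y128.29
M4 S842
G01 X98.41 Y78.51 F1270
G01 X126.41 Y127.41
G01 X100.06 Y180.53
G01 X7.97 Y166.33
G01 X41.59 Y58.16
M5
G00 X93.83 Y10.24
M4 S532
G01 X49.92 Y59.63 F2185
G01 X74.75 Y157.56
G01 X93.83 Y10.24
M5
G00 X120.76 Y49.97
M4 S532
G01 X114.26 Y69.97 F2185
G01 X97.25 Y82.33
G01 X76.21 Y82.33
G01 X59.20 Y69.97
G01 X52.70 Y49.97
G01 X59.20 Y29.97
G01 X76.21 Y17.61
G01 X97.25 Y17.61
G01 X114.26 Y29.97
G01 X120.76 Y49.97
M5
G00 X119.63 Y168.86
M4 S842
G01 X116.34 Y178.98 F1270
G01 X107.73 Y185.24
G01 X97.09 Y185.24
G01 X88.48 Y178.98
G01 X85.19 Y168.86
G01 X88.48 Y158.74
G01 X97.09 Y152.48
G01 X107.73 Y152.48
G01 X116.34 Y158.74
G01 X119.63 Y168.86
M5
G00 X110.02 Y99.60
M4 S842
G01 X113.18 Y76.81 F1270
G01 X61.35 Y166.71
G01 X54.75 Y59.52
G01 X34.12 Y183.98
G01 X110.02 Y99.60
M5
G00 X113.62 Y164.96
M4 S842
G01 X111.67 Y170.96 F1270
G01 X106.57 Y174.67
G01 X100.25 Y174.67
G01 X95.15 Y170.96
G01 X93.20 Y164.96
G01 X95.15 Y158.96
G01 X100.25 Y155.25
G01 X106.57 Y155.25
G01 X111.67 Y158.96
G01 X113.62 Y164.96
M5
G00 X74.03 Y226.77
M4 S532
G01 X60.43 Y209.40 F2185
G01 X50.60 Y189.13
G01 X44.55 Y165.97
G01 X42.28 Y139.91
G01 X43.78 Y110.96
M5
G00 X44.57 Y83.00
M4 S532
G01 X58.47 Y90.21 F2185
G01 X72.80 Y96.60
G01 X85.53 Y103.80
G01 X94.62 Y113.47
G01 X98.03 Y127.24
M5
G00 X0.00 Y0.00

1 u = 1 mm; y_m = 260.04 − y.

[1] `<path>` open polyline, #0000ff→cut S842 F1270: (33.58,128.29) → (98.41,78.51) → (126.41,127.41) → (100.06,180.53) → (7.97,166.33) → (41.59,58.16)

[2] `<path>` closed polygon, #ff00ff→score S532 F2185: (93.83,10.24) → (49.92,59.63) → (74.75,157.56) → (93.83,10.24) (closed)

[3] `<circle>` circle, #ff00ff→score S532 F2185: (120.76,49.97) → (114.26,69.97) → (97.25,82.33) → (76.21,82.33) → (59.20,69.97) → (52.70,49.97) → (59.20,29.97) → (76.21,17.61) → (97.25,17.61) → (114.26,29.97) → (120.76,49.97) (closed)

[4] `<circle>` circle, #0000ff→cut S842 F1270: (119.63,168.86) → (116.34,178.98) → (107.73,185.24) → (97.09,185.24) → (88.48,178.98) → (85.19,168.86) → (88.48,158.74) → (97.09,152.48) → (107.73,152.48) → (116.34,158.74) → (119.63,168.86) (closed)

[5] `<path>` closed polygon, #0000ff→cut S842 F1270: (110.02,99.60) → (113.18,76.81) → (61.35,166.71) → (54.75,59.52) → (34.12,183.98) → (110.02,99.60) (closed)

[6] `<circle>` circle, #0000ff→cut S842 F1270: (113.62,164.96) → (111.67,170.96) → (106.57,174.67) → (100.25,174.67) → (95.15,170.96) → (93.20,164.96) → (95.15,158.96) → (100.25,155.25) → (106.57,155.25) → (111.67,158.96) → (113.62,164.96) (closed)

[7] `<path>` quadratic bezier, #ff00ff→score S532 F2185: (74.03,226.77) → (60.43,209.40) → (50.60,189.13) → (44.55,165.97) → (42.28,139.91) → (43.78,110.96)

[8] `<path>` cubic bezier, #ff00ff→score S532 F2185: (44.57,83.00) → (58.47,90.21) → (72.80,96.60) → (85.53,103.80) → (94.62,113.47) → (98.03,127.24)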